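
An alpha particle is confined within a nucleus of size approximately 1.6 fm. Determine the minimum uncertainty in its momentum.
3.296 × 10^-20 kg·m/s

Using the Heisenberg uncertainty principle:
ΔxΔp ≥ ℏ/2

With Δx ≈ L = 1.600e-15 m (the confinement size):
Δp_min = ℏ/(2Δx)
Δp_min = (1.055e-34 J·s) / (2 × 1.600e-15 m)
Δp_min = 3.296e-20 kg·m/s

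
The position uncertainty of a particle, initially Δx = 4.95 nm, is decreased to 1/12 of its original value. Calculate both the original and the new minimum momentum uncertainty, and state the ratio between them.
Original Δp_min = 1.065 × 10^-26 kg·m/s; new Δp'_min = 1.278 × 10^-25 kg·m/s; ratio Δp'_min/Δp_min = 12.

From the uncertainty principle ΔxΔp ≥ ℏ/2, the minimum momentum uncertainty is Δp_min = ℏ/(2Δx).

Original (Δx = 4.95 nm = 4.950e-09 m):
Δp_min = (1.055e-34 J·s)/(2 × 4.950e-09 m) = 1.065e-26 kg·m/s

When Δx → (1/12)Δx:
Δp'_min = ℏ/(2 × (1/12)Δx) = 12 × ℏ/(2Δx) = 12 × Δp_min
Δp'_min = 12 × 1.065e-26 kg·m/s = 1.278e-25 kg·m/s

Since Δp_min ∝ 1/Δx, when Δx is decreased to 1/12 of its original value, Δp_min increases to 12 times its original value.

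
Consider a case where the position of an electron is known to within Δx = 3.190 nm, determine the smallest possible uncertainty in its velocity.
18.145 km/s

Using the Heisenberg uncertainty principle and Δp = mΔv:
ΔxΔp ≥ ℏ/2
Δx(mΔv) ≥ ℏ/2

The minimum uncertainty in velocity is:
Δv_min = ℏ/(2mΔx)
Δv_min = (1.055e-34 J·s) / (2 × 9.109e-31 kg × 3.190e-09 m)
Δv_min = 1.815e+04 m/s = 18.145 km/s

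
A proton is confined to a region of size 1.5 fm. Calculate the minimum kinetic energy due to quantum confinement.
2.306 MeV

Using the uncertainty principle:

1. Position uncertainty: Δx ≈ 1.500e-15 m
2. Minimum momentum uncertainty: Δp = ℏ/(2Δx) = 3.515e-20 kg·m/s
3. Minimum kinetic energy:
   KE = (Δp)²/(2m) = (3.515e-20)²/(2 × 1.673e-27 kg)
   KE = 3.694e-13 J = 2.306 MeV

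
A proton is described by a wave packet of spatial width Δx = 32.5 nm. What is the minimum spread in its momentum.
1.622 × 10^-27 kg·m/s

For a wave packet, the spatial width Δx and momentum spread Δp are related by the uncertainty principle:
ΔxΔp ≥ ℏ/2

The minimum momentum spread is:
Δp_min = ℏ/(2Δx)
Δp_min = (1.055e-34 J·s) / (2 × 3.250e-08 m)
Δp_min = 1.622e-27 kg·m/s

A wave packet cannot have both a well-defined position and well-defined momentum.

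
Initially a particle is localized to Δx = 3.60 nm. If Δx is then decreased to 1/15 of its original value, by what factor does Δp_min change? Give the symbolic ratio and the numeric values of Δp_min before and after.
Original Δp_min = 1.465 × 10^-26 kg·m/s; new Δp'_min = 2.197 × 10^-25 kg·m/s; ratio Δp'_min/Δp_min = 15.

From the uncertainty principle ΔxΔp ≥ ℏ/2, the minimum momentum uncertainty is Δp_min = ℏ/(2Δx).

Original (Δx = 3.60 nm = 3.600e-09 m):
Δp_min = (1.055e-34 J·s)/(2 × 3.600e-09 m) = 1.465e-26 kg·m/s

When Δx → (1/15)Δx:
Δp'_min = ℏ/(2 × (1/15)Δx) = 15 × ℏ/(2Δx) = 15 × Δp_min
Δp'_min = 15 × 1.465e-26 kg·m/s = 2.197e-25 kg·m/s

Since Δp_min ∝ 1/Δx, when Δx is decreased to 1/15 of its original value, Δp_min increases to 15 times its original value.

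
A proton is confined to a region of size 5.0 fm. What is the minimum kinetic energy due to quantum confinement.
207.498 keV

Using the uncertainty principle:

1. Position uncertainty: Δx ≈ 5.000e-15 m
2. Minimum momentum uncertainty: Δp = ℏ/(2Δx) = 1.055e-20 kg·m/s
3. Minimum kinetic energy:
   KE = (Δp)²/(2m) = (1.055e-20)²/(2 × 1.673e-27 kg)
   KE = 3.324e-14 J = 207.498 keV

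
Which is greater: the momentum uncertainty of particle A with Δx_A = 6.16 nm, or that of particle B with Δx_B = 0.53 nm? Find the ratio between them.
Particle B has the larger minimum momentum uncertainty, by a factor of 11.62.

For each particle, the minimum momentum uncertainty is Δp_min = ℏ/(2Δx):

Particle A: Δp_A = ℏ/(2×6.160e-09 m) = 8.560e-27 kg·m/s
Particle B: Δp_B = ℏ/(2×5.300e-10 m) = 9.949e-26 kg·m/s

Ratio: Δp_B/Δp_A = 11.62

Since Δp_min ∝ 1/Δx, the particle with smaller position uncertainty (B) has larger momentum uncertainty.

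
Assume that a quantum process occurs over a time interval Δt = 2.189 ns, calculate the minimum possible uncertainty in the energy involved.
150.345 neV

Using the energy-time uncertainty principle:
ΔEΔt ≥ ℏ/2

The minimum uncertainty in energy is:
ΔE_min = ℏ/(2Δt)
ΔE_min = (1.055e-34 J·s) / (2 × 2.189e-09 s)
ΔE_min = 2.409e-26 J = 150.345 neV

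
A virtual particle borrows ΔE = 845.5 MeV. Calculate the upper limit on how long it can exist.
3.892 × 10^-25 s

Using the energy-time uncertainty principle:
ΔEΔt ≥ ℏ/2

For a virtual particle borrowing energy ΔE, the maximum lifetime is:
Δt_max = ℏ/(2ΔE)

Converting energy:
ΔE = 845.5 MeV = 1.355e-10 J

Δt_max = (1.055e-34 J·s) / (2 × 1.355e-10 J)
Δt_max = 3.892e-25 s = 3.892 × 10^-25 s

Virtual particles with higher borrowed energy exist for shorter times.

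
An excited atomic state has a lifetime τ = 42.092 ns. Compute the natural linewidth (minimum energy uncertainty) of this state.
7.819 neV

Using the energy-time uncertainty principle:
ΔEΔt ≥ ℏ/2

The lifetime τ represents the time uncertainty Δt.
The natural linewidth (minimum energy uncertainty) is:

ΔE = ℏ/(2τ)
ΔE = (1.055e-34 J·s) / (2 × 4.209e-08 s)
ΔE = 1.253e-27 J = 7.819 neV

This natural linewidth limits the precision of spectroscopic measurements.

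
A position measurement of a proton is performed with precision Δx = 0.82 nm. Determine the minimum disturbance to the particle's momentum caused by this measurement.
6.430 × 10^-26 kg·m/s

The uncertainty principle implies that measuring position disturbs momentum:
ΔxΔp ≥ ℏ/2

When we measure position with precision Δx, we necessarily introduce a momentum uncertainty:
Δp ≥ ℏ/(2Δx)
Δp_min = (1.055e-34 J·s) / (2 × 8.200e-10 m)
Δp_min = 6.430e-26 kg·m/s

The more precisely we measure position, the greater the momentum disturbance.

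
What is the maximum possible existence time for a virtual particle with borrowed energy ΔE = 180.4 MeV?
1.824 ys

Using the energy-time uncertainty principle:
ΔEΔt ≥ ℏ/2

For a virtual particle borrowing energy ΔE, the maximum lifetime is:
Δt_max = ℏ/(2ΔE)

Converting energy:
ΔE = 180.4 MeV = 2.890e-11 J

Δt_max = (1.055e-34 J·s) / (2 × 2.890e-11 J)
Δt_max = 1.824e-24 s = 1.824 ys

Virtual particles with higher borrowed energy exist for shorter times.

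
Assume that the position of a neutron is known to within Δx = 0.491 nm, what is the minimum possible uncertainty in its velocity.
64.116 m/s

Using the Heisenberg uncertainty principle and Δp = mΔv:
ΔxΔp ≥ ℏ/2
Δx(mΔv) ≥ ℏ/2

The minimum uncertainty in velocity is:
Δv_min = ℏ/(2mΔx)
Δv_min = (1.055e-34 J·s) / (2 × 1.675e-27 kg × 4.910e-10 m)
Δv_min = 6.412e+01 m/s = 64.116 m/s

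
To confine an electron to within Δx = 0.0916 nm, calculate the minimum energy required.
1.135 eV

Localizing a particle requires giving it sufficient momentum uncertainty:

1. From uncertainty principle: Δp ≥ ℏ/(2Δx)
   Δp_min = (1.055e-34 J·s) / (2 × 9.160e-11 m)
   Δp_min = 5.756e-25 kg·m/s

2. This momentum uncertainty corresponds to kinetic energy:
   KE ≈ (Δp)²/(2m) = (5.756e-25)²/(2 × 9.109e-31 kg)
   KE = 1.819e-19 J = 1.135 eV

Tighter localization requires more energy.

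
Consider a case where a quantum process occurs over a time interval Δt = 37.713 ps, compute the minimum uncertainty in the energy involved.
8.727 μeV

Using the energy-time uncertainty principle:
ΔEΔt ≥ ℏ/2

The minimum uncertainty in energy is:
ΔE_min = ℏ/(2Δt)
ΔE_min = (1.055e-34 J·s) / (2 × 3.771e-11 s)
ΔE_min = 1.398e-24 J = 8.727 μeV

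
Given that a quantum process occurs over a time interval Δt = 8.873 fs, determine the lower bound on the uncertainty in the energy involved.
37.091 meV

Using the energy-time uncertainty principle:
ΔEΔt ≥ ℏ/2

The minimum uncertainty in energy is:
ΔE_min = ℏ/(2Δt)
ΔE_min = (1.055e-34 J·s) / (2 × 8.873e-15 s)
ΔE_min = 5.943e-21 J = 37.091 meV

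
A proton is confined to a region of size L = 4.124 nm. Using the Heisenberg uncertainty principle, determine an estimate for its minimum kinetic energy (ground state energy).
305.012 neV

Using the uncertainty principle to estimate ground state energy:

1. The position uncertainty is approximately the confinement size:
   Δx ≈ L = 4.124e-09 m

2. From ΔxΔp ≥ ℏ/2, the minimum momentum uncertainty is:
   Δp ≈ ℏ/(2L) = 1.279e-26 kg·m/s

3. The kinetic energy is approximately:
   KE ≈ (Δp)²/(2m) = (1.279e-26)²/(2 × 1.673e-27 kg)
   KE ≈ 4.887e-26 J = 305.012 neV

This is an order-of-magnitude estimate of the ground state energy.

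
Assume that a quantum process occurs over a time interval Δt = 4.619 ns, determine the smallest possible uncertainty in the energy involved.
71.250 neV

Using the energy-time uncertainty principle:
ΔEΔt ≥ ℏ/2

The minimum uncertainty in energy is:
ΔE_min = ℏ/(2Δt)
ΔE_min = (1.055e-34 J·s) / (2 × 4.619e-09 s)
ΔE_min = 1.142e-26 J = 71.250 neV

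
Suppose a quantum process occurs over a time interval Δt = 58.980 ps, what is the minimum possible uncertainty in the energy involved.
5.580 μeV

Using the energy-time uncertainty principle:
ΔEΔt ≥ ℏ/2

The minimum uncertainty in energy is:
ΔE_min = ℏ/(2Δt)
ΔE_min = (1.055e-34 J·s) / (2 × 5.898e-11 s)
ΔE_min = 8.940e-25 J = 5.580 μeV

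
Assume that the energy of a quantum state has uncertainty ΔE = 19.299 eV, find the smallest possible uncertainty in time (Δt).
17.053 as

Using the energy-time uncertainty principle:
ΔEΔt ≥ ℏ/2

The minimum uncertainty in time is:
Δt_min = ℏ/(2ΔE)
Δt_min = (1.055e-34 J·s) / (2 × 3.092e-18 J)
Δt_min = 1.705e-17 s = 17.053 as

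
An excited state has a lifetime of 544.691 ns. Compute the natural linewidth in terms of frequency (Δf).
146.097 kHz

Using the energy-time uncertainty principle and E = hf:
ΔEΔt ≥ ℏ/2
hΔf·Δt ≥ ℏ/2

The minimum frequency uncertainty is:
Δf = ℏ/(2hτ) = 1/(4πτ)
Δf = 1/(4π × 5.447e-07 s)
Δf = 1.461e+05 Hz = 146.097 kHz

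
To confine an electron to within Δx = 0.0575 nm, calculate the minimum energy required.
2.881 eV

Localizing a particle requires giving it sufficient momentum uncertainty:

1. From uncertainty principle: Δp ≥ ℏ/(2Δx)
   Δp_min = (1.055e-34 J·s) / (2 × 5.750e-11 m)
   Δp_min = 9.170e-25 kg·m/s

2. This momentum uncertainty corresponds to kinetic energy:
   KE ≈ (Δp)²/(2m) = (9.170e-25)²/(2 × 9.109e-31 kg)
   KE = 4.616e-19 J = 2.881 eV

Tighter localization requires more energy.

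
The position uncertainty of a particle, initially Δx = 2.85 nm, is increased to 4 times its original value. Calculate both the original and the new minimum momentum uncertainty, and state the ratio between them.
Original Δp_min = 1.850 × 10^-26 kg·m/s; new Δp'_min = 4.625 × 10^-27 kg·m/s; ratio Δp'_min/Δp_min = 1/4.

From the uncertainty principle ΔxΔp ≥ ℏ/2, the minimum momentum uncertainty is Δp_min = ℏ/(2Δx).

Original (Δx = 2.85 nm = 2.850e-09 m):
Δp_min = (1.055e-34 J·s)/(2 × 2.850e-09 m) = 1.850e-26 kg·m/s

When Δx → 4Δx:
Δp'_min = ℏ/(2 × 4Δx) = (1/4) × ℏ/(2Δx) = (1/4) × Δp_min
Δp'_min = 1/4 × 1.850e-26 kg·m/s = 4.625e-27 kg·m/s

Since Δp_min ∝ 1/Δx, when Δx is increased to 4 times its original value, Δp_min decreases to 1/4 of its original value.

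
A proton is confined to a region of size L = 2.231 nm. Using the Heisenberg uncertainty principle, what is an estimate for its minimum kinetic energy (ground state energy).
1.042 μeV

Using the uncertainty principle to estimate ground state energy:

1. The position uncertainty is approximately the confinement size:
   Δx ≈ L = 2.231e-09 m

2. From ΔxΔp ≥ ℏ/2, the minimum momentum uncertainty is:
   Δp ≈ ℏ/(2L) = 2.363e-26 kg·m/s

3. The kinetic energy is approximately:
   KE ≈ (Δp)²/(2m) = (2.363e-26)²/(2 × 1.673e-27 kg)
   KE ≈ 1.670e-25 J = 1.042 μeV

This is an order-of-magnitude estimate of the ground state energy.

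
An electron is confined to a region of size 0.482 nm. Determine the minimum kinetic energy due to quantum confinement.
40.999 meV

Using the uncertainty principle:

1. Position uncertainty: Δx ≈ 4.820e-10 m
2. Minimum momentum uncertainty: Δp = ℏ/(2Δx) = 1.094e-25 kg·m/s
3. Minimum kinetic energy:
   KE = (Δp)²/(2m) = (1.094e-25)²/(2 × 9.109e-31 kg)
   KE = 6.569e-21 J = 40.999 meV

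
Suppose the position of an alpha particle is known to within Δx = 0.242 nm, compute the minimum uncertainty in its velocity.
32.791 m/s

Using the Heisenberg uncertainty principle and Δp = mΔv:
ΔxΔp ≥ ℏ/2
Δx(mΔv) ≥ ℏ/2

The minimum uncertainty in velocity is:
Δv_min = ℏ/(2mΔx)
Δv_min = (1.055e-34 J·s) / (2 × 6.645e-27 kg × 2.420e-10 m)
Δv_min = 3.279e+01 m/s = 32.791 m/s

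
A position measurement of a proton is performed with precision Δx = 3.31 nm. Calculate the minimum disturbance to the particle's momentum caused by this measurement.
1.593 × 10^-26 kg·m/s

The uncertainty principle implies that measuring position disturbs momentum:
ΔxΔp ≥ ℏ/2

When we measure position with precision Δx, we necessarily introduce a momentum uncertainty:
Δp ≥ ℏ/(2Δx)
Δp_min = (1.055e-34 J·s) / (2 × 3.310e-09 m)
Δp_min = 1.593e-26 kg·m/s

The more precisely we measure position, the greater the momentum disturbance.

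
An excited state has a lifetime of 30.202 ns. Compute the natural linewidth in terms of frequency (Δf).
2.635 MHz

Using the energy-time uncertainty principle and E = hf:
ΔEΔt ≥ ℏ/2
hΔf·Δt ≥ ℏ/2

The minimum frequency uncertainty is:
Δf = ℏ/(2hτ) = 1/(4πτ)
Δf = 1/(4π × 3.020e-08 s)
Δf = 2.635e+06 Hz = 2.635 MHz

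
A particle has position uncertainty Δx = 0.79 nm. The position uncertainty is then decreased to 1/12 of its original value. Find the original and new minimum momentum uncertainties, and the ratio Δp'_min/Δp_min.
Original Δp_min = 6.675 × 10^-26 kg·m/s; new Δp'_min = 8.009 × 10^-25 kg·m/s; ratio Δp'_min/Δp_min = 12.

From the uncertainty principle ΔxΔp ≥ ℏ/2, the minimum momentum uncertainty is Δp_min = ℏ/(2Δx).

Original (Δx = 0.79 nm = 7.900e-10 m):
Δp_min = (1.055e-34 J·s)/(2 × 7.900e-10 m) = 6.675e-26 kg·m/s

When Δx → (1/12)Δx:
Δp'_min = ℏ/(2 × (1/12)Δx) = 12 × ℏ/(2Δx) = 12 × Δp_min
Δp'_min = 12 × 6.675e-26 kg·m/s = 8.009e-25 kg·m/s

Since Δp_min ∝ 1/Δx, when Δx is decreased to 1/12 of its original value, Δp_min increases to 12 times its original value.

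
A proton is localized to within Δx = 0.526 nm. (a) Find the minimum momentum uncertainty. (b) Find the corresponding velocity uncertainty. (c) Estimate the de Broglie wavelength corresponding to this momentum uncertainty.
(a) Δp_min = 1.002 × 10^-25 kg·m/s
(b) Δv_min = 59.933 m/s
(c) λ_dB = 6.610 nm

Step-by-step:

(a) From the uncertainty principle:
Δp_min = ℏ/(2Δx) = (1.055e-34 J·s)/(2 × 5.260e-10 m) = 1.002e-25 kg·m/s

(b) The velocity uncertainty:
Δv = Δp/m = (1.002e-25 kg·m/s)/(1.673e-27 kg) = 5.993e+01 m/s = 59.933 m/s

(c) The de Broglie wavelength for this momentum:
λ = h/p = (6.626e-34 J·s)/(1.002e-25 kg·m/s) = 6.610e-09 m = 6.610 nm

Note: The de Broglie wavelength is comparable to the localization size, as expected from wave-particle duality.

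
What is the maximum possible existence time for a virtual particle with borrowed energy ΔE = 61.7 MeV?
5.334 ys

Using the energy-time uncertainty principle:
ΔEΔt ≥ ℏ/2

For a virtual particle borrowing energy ΔE, the maximum lifetime is:
Δt_max = ℏ/(2ΔE)

Converting energy:
ΔE = 61.7 MeV = 9.885e-12 J

Δt_max = (1.055e-34 J·s) / (2 × 9.885e-12 J)
Δt_max = 5.334e-24 s = 5.334 ys

Virtual particles with higher borrowed energy exist for shorter times.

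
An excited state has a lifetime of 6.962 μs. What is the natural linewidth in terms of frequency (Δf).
11.430 kHz

Using the energy-time uncertainty principle and E = hf:
ΔEΔt ≥ ℏ/2
hΔf·Δt ≥ ℏ/2

The minimum frequency uncertainty is:
Δf = ℏ/(2hτ) = 1/(4πτ)
Δf = 1/(4π × 6.962e-06 s)
Δf = 1.143e+04 Hz = 11.430 kHz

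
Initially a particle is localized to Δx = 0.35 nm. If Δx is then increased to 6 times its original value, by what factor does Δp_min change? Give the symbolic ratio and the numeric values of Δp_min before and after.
Original Δp_min = 1.507 × 10^-25 kg·m/s; new Δp'_min = 2.511 × 10^-26 kg·m/s; ratio Δp'_min/Δp_min = 1/6.

From the uncertainty principle ΔxΔp ≥ ℏ/2, the minimum momentum uncertainty is Δp_min = ℏ/(2Δx).

Original (Δx = 0.35 nm = 3.500e-10 m):
Δp_min = (1.055e-34 J·s)/(2 × 3.500e-10 m) = 1.507e-25 kg·m/s

When Δx → 6Δx:
Δp'_min = ℏ/(2 × 6Δx) = (1/6) × ℏ/(2Δx) = (1/6) × Δp_min
Δp'_min = 1/6 × 1.507e-25 kg·m/s = 2.511e-26 kg·m/s

Since Δp_min ∝ 1/Δx, when Δx is increased to 6 times its original value, Δp_min decreases to 1/6 of its original value.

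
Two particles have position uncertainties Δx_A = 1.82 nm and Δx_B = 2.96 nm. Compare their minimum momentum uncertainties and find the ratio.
Particle A has the larger minimum momentum uncertainty, by a factor of 1.63.

For each particle, the minimum momentum uncertainty is Δp_min = ℏ/(2Δx):

Particle A: Δp_A = ℏ/(2×1.820e-09 m) = 2.897e-26 kg·m/s
Particle B: Δp_B = ℏ/(2×2.960e-09 m) = 1.781e-26 kg·m/s

Ratio: Δp_A/Δp_B = 1.63

Since Δp_min ∝ 1/Δx, the particle with smaller position uncertainty (A) has larger momentum uncertainty.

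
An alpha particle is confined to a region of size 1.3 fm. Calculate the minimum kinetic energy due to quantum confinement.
772.668 keV

Using the uncertainty principle:

1. Position uncertainty: Δx ≈ 1.300e-15 m
2. Minimum momentum uncertainty: Δp = ℏ/(2Δx) = 4.056e-20 kg·m/s
3. Minimum kinetic energy:
   KE = (Δp)²/(2m) = (4.056e-20)²/(2 × 6.645e-27 kg)
   KE = 1.238e-13 J = 772.668 keV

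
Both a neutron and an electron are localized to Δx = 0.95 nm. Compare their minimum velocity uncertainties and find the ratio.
The electron has the larger minimum velocity uncertainty, by a ratio of 1838.7.

For both particles, Δp_min = ℏ/(2Δx) = 5.550e-26 kg·m/s (same for both).

The velocity uncertainty is Δv = Δp/m:
- neutron: Δv = 5.550e-26 / 1.675e-27 = 3.314e+01 m/s = 33.138 m/s
- electron: Δv = 5.550e-26 / 9.109e-31 = 6.093e+04 m/s = 60.930 km/s

Ratio: 6.093e+04 / 3.314e+01 = 1838.7

The lighter particle has larger velocity uncertainty because Δv ∝ 1/m.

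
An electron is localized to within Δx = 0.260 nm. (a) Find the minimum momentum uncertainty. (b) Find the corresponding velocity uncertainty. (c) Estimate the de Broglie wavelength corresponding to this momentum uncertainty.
(a) Δp_min = 2.028 × 10^-25 kg·m/s
(b) Δv_min = 222.630 km/s
(c) λ_dB = 3.267 nm

Step-by-step:

(a) From the uncertainty principle:
Δp_min = ℏ/(2Δx) = (1.055e-34 J·s)/(2 × 2.600e-10 m) = 2.028e-25 kg·m/s

(b) The velocity uncertainty:
Δv = Δp/m = (2.028e-25 kg·m/s)/(9.109e-31 kg) = 2.226e+05 m/s = 222.630 km/s

(c) The de Broglie wavelength for this momentum:
λ = h/p = (6.626e-34 J·s)/(2.028e-25 kg·m/s) = 3.267e-09 m = 3.267 nm

Note: The de Broglie wavelength is comparable to the localization size, as expected from wave-particle duality.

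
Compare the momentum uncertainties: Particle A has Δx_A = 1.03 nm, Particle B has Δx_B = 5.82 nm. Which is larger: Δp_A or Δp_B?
Particle A has the larger minimum momentum uncertainty, by a factor of 5.65.

For each particle, the minimum momentum uncertainty is Δp_min = ℏ/(2Δx):

Particle A: Δp_A = ℏ/(2×1.030e-09 m) = 5.119e-26 kg·m/s
Particle B: Δp_B = ℏ/(2×5.820e-09 m) = 9.060e-27 kg·m/s

Ratio: Δp_A/Δp_B = 5.65

Since Δp_min ∝ 1/Δx, the particle with smaller position uncertainty (A) has larger momentum uncertainty.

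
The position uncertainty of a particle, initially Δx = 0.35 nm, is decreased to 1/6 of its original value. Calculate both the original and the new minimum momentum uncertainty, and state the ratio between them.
Original Δp_min = 1.507 × 10^-25 kg·m/s; new Δp'_min = 9.039 × 10^-25 kg·m/s; ratio Δp'_min/Δp_min = 6.

From the uncertainty principle ΔxΔp ≥ ℏ/2, the minimum momentum uncertainty is Δp_min = ℏ/(2Δx).

Original (Δx = 0.35 nm = 3.500e-10 m):
Δp_min = (1.055e-34 J·s)/(2 × 3.500e-10 m) = 1.507e-25 kg·m/s

When Δx → (1/6)Δx:
Δp'_min = ℏ/(2 × (1/6)Δx) = 6 × ℏ/(2Δx) = 6 × Δp_min
Δp'_min = 6 × 1.507e-25 kg·m/s = 9.039e-25 kg·m/s

Since Δp_min ∝ 1/Δx, when Δx is decreased to 1/6 of its original value, Δp_min increases to 6 times its original value.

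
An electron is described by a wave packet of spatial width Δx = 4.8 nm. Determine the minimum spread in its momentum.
1.099 × 10^-26 kg·m/s

For a wave packet, the spatial width Δx and momentum spread Δp are related by the uncertainty principle:
ΔxΔp ≥ ℏ/2

The minimum momentum spread is:
Δp_min = ℏ/(2Δx)
Δp_min = (1.055e-34 J·s) / (2 × 4.800e-09 m)
Δp_min = 1.099e-26 kg·m/s

A wave packet cannot have both a well-defined position and well-defined momentum.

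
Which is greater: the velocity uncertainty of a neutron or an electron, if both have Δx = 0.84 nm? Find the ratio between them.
The electron has the larger minimum velocity uncertainty, by a ratio of 1838.7.

For both particles, Δp_min = ℏ/(2Δx) = 6.277e-26 kg·m/s (same for both).

The velocity uncertainty is Δv = Δp/m:
- neutron: Δv = 6.277e-26 / 1.675e-27 = 3.748e+01 m/s = 37.478 m/s
- electron: Δv = 6.277e-26 / 9.109e-31 = 6.891e+04 m/s = 68.909 km/s

Ratio: 6.891e+04 / 3.748e+01 = 1838.7

The lighter particle has larger velocity uncertainty because Δv ∝ 1/m.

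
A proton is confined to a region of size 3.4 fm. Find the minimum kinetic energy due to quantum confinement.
448.742 keV

Using the uncertainty principle:

1. Position uncertainty: Δx ≈ 3.400e-15 m
2. Minimum momentum uncertainty: Δp = ℏ/(2Δx) = 1.551e-20 kg·m/s
3. Minimum kinetic energy:
   KE = (Δp)²/(2m) = (1.551e-20)²/(2 × 1.673e-27 kg)
   KE = 7.190e-14 J = 448.742 keV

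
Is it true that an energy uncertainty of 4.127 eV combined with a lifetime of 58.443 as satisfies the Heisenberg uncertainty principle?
No, it violates the uncertainty relation.

Calculate the product ΔEΔt:
ΔE = 4.127 eV = 6.612e-19 J
ΔEΔt = (6.612e-19 J) × (5.844e-17 s)
ΔEΔt = 3.864e-35 J·s

Compare to the minimum allowed value ℏ/2:
ℏ/2 = 5.273e-35 J·s

Since ΔEΔt = 3.864e-35 J·s < 5.273e-35 J·s = ℏ/2,
this violates the uncertainty relation.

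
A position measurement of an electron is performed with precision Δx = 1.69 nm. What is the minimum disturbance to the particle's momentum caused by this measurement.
3.120 × 10^-26 kg·m/s

The uncertainty principle implies that measuring position disturbs momentum:
ΔxΔp ≥ ℏ/2

When we measure position with precision Δx, we necessarily introduce a momentum uncertainty:
Δp ≥ ℏ/(2Δx)
Δp_min = (1.055e-34 J·s) / (2 × 1.690e-09 m)
Δp_min = 3.120e-26 kg·m/s

The more precisely we measure position, the greater the momentum disturbance.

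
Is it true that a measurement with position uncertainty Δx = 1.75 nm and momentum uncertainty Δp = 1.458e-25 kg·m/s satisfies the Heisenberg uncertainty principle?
Yes, it satisfies the uncertainty principle.

Calculate the product ΔxΔp:
ΔxΔp = (1.750e-09 m) × (1.458e-25 kg·m/s)
ΔxΔp = 2.552e-34 J·s

Compare to the minimum allowed value ℏ/2:
ℏ/2 = 5.273e-35 J·s

Since ΔxΔp = 2.552e-34 J·s ≥ 5.273e-35 J·s = ℏ/2,
the measurement satisfies the uncertainty principle.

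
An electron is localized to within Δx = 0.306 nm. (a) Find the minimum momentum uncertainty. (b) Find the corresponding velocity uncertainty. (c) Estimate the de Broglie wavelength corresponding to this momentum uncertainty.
(a) Δp_min = 1.723 × 10^-25 kg·m/s
(b) Δv_min = 189.163 km/s
(c) λ_dB = 3.845 nm

Step-by-step:

(a) From the uncertainty principle:
Δp_min = ℏ/(2Δx) = (1.055e-34 J·s)/(2 × 3.060e-10 m) = 1.723e-25 kg·m/s

(b) The velocity uncertainty:
Δv = Δp/m = (1.723e-25 kg·m/s)/(9.109e-31 kg) = 1.892e+05 m/s = 189.163 km/s

(c) The de Broglie wavelength for this momentum:
λ = h/p = (6.626e-34 J·s)/(1.723e-25 kg·m/s) = 3.845e-09 m = 3.845 nm

Note: The de Broglie wavelength is comparable to the localization size, as expected from wave-particle duality.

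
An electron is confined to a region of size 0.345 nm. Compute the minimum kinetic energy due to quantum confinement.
80.025 meV

Using the uncertainty principle:

1. Position uncertainty: Δx ≈ 3.450e-10 m
2. Minimum momentum uncertainty: Δp = ℏ/(2Δx) = 1.528e-25 kg·m/s
3. Minimum kinetic energy:
   KE = (Δp)²/(2m) = (1.528e-25)²/(2 × 9.109e-31 kg)
   KE = 1.282e-20 J = 80.025 meV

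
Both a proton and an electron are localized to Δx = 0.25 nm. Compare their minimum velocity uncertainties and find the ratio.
The electron has the larger minimum velocity uncertainty, by a ratio of 1836.2.

For both particles, Δp_min = ℏ/(2Δx) = 2.109e-25 kg·m/s (same for both).

The velocity uncertainty is Δv = Δp/m:
- proton: Δv = 2.109e-25 / 1.673e-27 = 1.261e+02 m/s = 126.098 m/s
- electron: Δv = 2.109e-25 / 9.109e-31 = 2.315e+05 m/s = 231.535 km/s

Ratio: 2.315e+05 / 1.261e+02 = 1836.2

The lighter particle has larger velocity uncertainty because Δv ∝ 1/m.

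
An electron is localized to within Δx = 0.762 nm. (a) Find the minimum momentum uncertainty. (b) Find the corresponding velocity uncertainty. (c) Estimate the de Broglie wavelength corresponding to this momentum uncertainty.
(a) Δp_min = 6.920 × 10^-26 kg·m/s
(b) Δv_min = 75.963 km/s
(c) λ_dB = 9.576 nm

Step-by-step:

(a) From the uncertainty principle:
Δp_min = ℏ/(2Δx) = (1.055e-34 J·s)/(2 × 7.620e-10 m) = 6.920e-26 kg·m/s

(b) The velocity uncertainty:
Δv = Δp/m = (6.920e-26 kg·m/s)/(9.109e-31 kg) = 7.596e+04 m/s = 75.963 km/s

(c) The de Broglie wavelength for this momentum:
λ = h/p = (6.626e-34 J·s)/(6.920e-26 kg·m/s) = 9.576e-09 m = 9.576 nm

Note: The de Broglie wavelength is comparable to the localization size, as expected from wave-particle duality.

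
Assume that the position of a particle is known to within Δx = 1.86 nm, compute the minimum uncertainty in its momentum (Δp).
2.835 × 10^-26 kg·m/s

Using the Heisenberg uncertainty principle:
ΔxΔp ≥ ℏ/2

The minimum uncertainty in momentum is:
Δp_min = ℏ/(2Δx)
Δp_min = (1.055e-34 J·s) / (2 × 1.860e-09 m)
Δp_min = 2.835e-26 kg·m/s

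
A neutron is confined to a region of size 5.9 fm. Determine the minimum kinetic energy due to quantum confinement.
148.817 keV

Using the uncertainty principle:

1. Position uncertainty: Δx ≈ 5.900e-15 m
2. Minimum momentum uncertainty: Δp = ℏ/(2Δx) = 8.937e-21 kg·m/s
3. Minimum kinetic energy:
   KE = (Δp)²/(2m) = (8.937e-21)²/(2 × 1.675e-27 kg)
   KE = 2.384e-14 J = 148.817 keV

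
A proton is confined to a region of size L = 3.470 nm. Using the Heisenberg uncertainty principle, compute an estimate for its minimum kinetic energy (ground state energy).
430.819 neV

Using the uncertainty principle to estimate ground state energy:

1. The position uncertainty is approximately the confinement size:
   Δx ≈ L = 3.470e-09 m

2. From ΔxΔp ≥ ℏ/2, the minimum momentum uncertainty is:
   Δp ≈ ℏ/(2L) = 1.520e-26 kg·m/s

3. The kinetic energy is approximately:
   KE ≈ (Δp)²/(2m) = (1.520e-26)²/(2 × 1.673e-27 kg)
   KE ≈ 6.902e-26 J = 430.819 neV

This is an order-of-magnitude estimate of the ground state energy.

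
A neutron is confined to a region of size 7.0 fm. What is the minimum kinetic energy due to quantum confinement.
105.721 keV

Using the uncertainty principle:

1. Position uncertainty: Δx ≈ 7.000e-15 m
2. Minimum momentum uncertainty: Δp = ℏ/(2Δx) = 7.533e-21 kg·m/s
3. Minimum kinetic energy:
   KE = (Δp)²/(2m) = (7.533e-21)²/(2 × 1.675e-27 kg)
   KE = 1.694e-14 J = 105.721 keV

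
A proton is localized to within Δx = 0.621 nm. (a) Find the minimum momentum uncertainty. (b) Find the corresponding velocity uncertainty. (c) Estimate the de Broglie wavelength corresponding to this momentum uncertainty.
(a) Δp_min = 8.491 × 10^-26 kg·m/s
(b) Δv_min = 50.764 m/s
(c) λ_dB = 7.804 nm

Step-by-step:

(a) From the uncertainty principle:
Δp_min = ℏ/(2Δx) = (1.055e-34 J·s)/(2 × 6.210e-10 m) = 8.491e-26 kg·m/s

(b) The velocity uncertainty:
Δv = Δp/m = (8.491e-26 kg·m/s)/(1.673e-27 kg) = 5.076e+01 m/s = 50.764 m/s

(c) The de Broglie wavelength for this momentum:
λ = h/p = (6.626e-34 J·s)/(8.491e-26 kg·m/s) = 7.804e-09 m = 7.804 nm

Note: The de Broglie wavelength is comparable to the localization size, as expected from wave-particle duality.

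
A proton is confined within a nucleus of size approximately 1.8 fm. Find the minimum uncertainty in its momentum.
2.929 × 10^-20 kg·m/s

Using the Heisenberg uncertainty principle:
ΔxΔp ≥ ℏ/2

With Δx ≈ L = 1.800e-15 m (the confinement size):
Δp_min = ℏ/(2Δx)
Δp_min = (1.055e-34 J·s) / (2 × 1.800e-15 m)
Δp_min = 2.929e-20 kg·m/s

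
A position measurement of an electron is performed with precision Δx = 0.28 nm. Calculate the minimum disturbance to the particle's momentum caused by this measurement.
1.883 × 10^-25 kg·m/s

The uncertainty principle implies that measuring position disturbs momentum:
ΔxΔp ≥ ℏ/2

When we measure position with precision Δx, we necessarily introduce a momentum uncertainty:
Δp ≥ ℏ/(2Δx)
Δp_min = (1.055e-34 J·s) / (2 × 2.800e-10 m)
Δp_min = 1.883e-25 kg·m/s

The more precisely we measure position, the greater the momentum disturbance.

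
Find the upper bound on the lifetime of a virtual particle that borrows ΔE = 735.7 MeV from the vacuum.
4.473 × 10^-25 s

Using the energy-time uncertainty principle:
ΔEΔt ≥ ℏ/2

For a virtual particle borrowing energy ΔE, the maximum lifetime is:
Δt_max = ℏ/(2ΔE)

Converting energy:
ΔE = 735.7 MeV = 1.179e-10 J

Δt_max = (1.055e-34 J·s) / (2 × 1.179e-10 J)
Δt_max = 4.473e-25 s = 4.473 × 10^-25 s

Virtual particles with higher borrowed energy exist for shorter times.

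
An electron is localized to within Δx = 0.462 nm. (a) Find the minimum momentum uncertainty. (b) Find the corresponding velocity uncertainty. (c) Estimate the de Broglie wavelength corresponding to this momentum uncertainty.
(a) Δp_min = 1.141 × 10^-25 kg·m/s
(b) Δv_min = 125.290 km/s
(c) λ_dB = 5.806 nm

Step-by-step:

(a) From the uncertainty principle:
Δp_min = ℏ/(2Δx) = (1.055e-34 J·s)/(2 × 4.620e-10 m) = 1.141e-25 kg·m/s

(b) The velocity uncertainty:
Δv = Δp/m = (1.141e-25 kg·m/s)/(9.109e-31 kg) = 1.253e+05 m/s = 125.290 km/s

(c) The de Broglie wavelength for this momentum:
λ = h/p = (6.626e-34 J·s)/(1.141e-25 kg·m/s) = 5.806e-09 m = 5.806 nm

Note: The de Broglie wavelength is comparable to the localization size, as expected from wave-particle duality.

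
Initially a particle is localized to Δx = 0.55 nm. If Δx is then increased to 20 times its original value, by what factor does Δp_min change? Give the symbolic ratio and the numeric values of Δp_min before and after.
Original Δp_min = 9.587 × 10^-26 kg·m/s; new Δp'_min = 4.794 × 10^-27 kg·m/s; ratio Δp'_min/Δp_min = 1/20.

From the uncertainty principle ΔxΔp ≥ ℏ/2, the minimum momentum uncertainty is Δp_min = ℏ/(2Δx).

Original (Δx = 0.55 nm = 5.500e-10 m):
Δp_min = (1.055e-34 J·s)/(2 × 5.500e-10 m) = 9.587e-26 kg·m/s

When Δx → 20Δx:
Δp'_min = ℏ/(2 × 20Δx) = (1/20) × ℏ/(2Δx) = (1/20) × Δp_min
Δp'_min = 1/20 × 9.587e-26 kg·m/s = 4.794e-27 kg·m/s

Since Δp_min ∝ 1/Δx, when Δx is increased to 20 times its original value, Δp_min decreases to 1/20 of its original value.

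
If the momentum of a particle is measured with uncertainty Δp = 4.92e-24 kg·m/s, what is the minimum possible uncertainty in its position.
10.717 pm

Using the Heisenberg uncertainty principle:
ΔxΔp ≥ ℏ/2

The minimum uncertainty in position is:
Δx_min = ℏ/(2Δp)
Δx_min = (1.055e-34 J·s) / (2 × 4.920e-24 kg·m/s)
Δx_min = 1.072e-11 m = 10.717 pm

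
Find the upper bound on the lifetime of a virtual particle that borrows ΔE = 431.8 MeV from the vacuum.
7.622 × 10^-25 s

Using the energy-time uncertainty principle:
ΔEΔt ≥ ℏ/2

For a virtual particle borrowing energy ΔE, the maximum lifetime is:
Δt_max = ℏ/(2ΔE)

Converting energy:
ΔE = 431.8 MeV = 6.918e-11 J

Δt_max = (1.055e-34 J·s) / (2 × 6.918e-11 J)
Δt_max = 7.622e-25 s = 7.622 × 10^-25 s

Virtual particles with higher borrowed energy exist for shorter times.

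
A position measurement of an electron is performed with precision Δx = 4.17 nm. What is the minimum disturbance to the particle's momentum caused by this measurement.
1.264 × 10^-26 kg·m/s

The uncertainty principle implies that measuring position disturbs momentum:
ΔxΔp ≥ ℏ/2

When we measure position with precision Δx, we necessarily introduce a momentum uncertainty:
Δp ≥ ℏ/(2Δx)
Δp_min = (1.055e-34 J·s) / (2 × 4.170e-09 m)
Δp_min = 1.264e-26 kg·m/s

The more precisely we measure position, the greater the momentum disturbance.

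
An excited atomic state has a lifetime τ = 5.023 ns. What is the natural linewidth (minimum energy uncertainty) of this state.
65.520 neV

Using the energy-time uncertainty principle:
ΔEΔt ≥ ℏ/2

The lifetime τ represents the time uncertainty Δt.
The natural linewidth (minimum energy uncertainty) is:

ΔE = ℏ/(2τ)
ΔE = (1.055e-34 J·s) / (2 × 5.023e-09 s)
ΔE = 1.050e-26 J = 65.520 neV

This natural linewidth limits the precision of spectroscopic measurements.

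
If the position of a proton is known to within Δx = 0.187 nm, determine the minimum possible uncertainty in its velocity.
168.580 m/s

Using the Heisenberg uncertainty principle and Δp = mΔv:
ΔxΔp ≥ ℏ/2
Δx(mΔv) ≥ ℏ/2

The minimum uncertainty in velocity is:
Δv_min = ℏ/(2mΔx)
Δv_min = (1.055e-34 J·s) / (2 × 1.673e-27 kg × 1.870e-10 m)
Δv_min = 1.686e+02 m/s = 168.580 m/s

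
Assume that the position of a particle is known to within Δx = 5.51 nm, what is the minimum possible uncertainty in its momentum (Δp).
9.570 × 10^-27 kg·m/s

Using the Heisenberg uncertainty principle:
ΔxΔp ≥ ℏ/2

The minimum uncertainty in momentum is:
Δp_min = ℏ/(2Δx)
Δp_min = (1.055e-34 J·s) / (2 × 5.510e-09 m)
Δp_min = 9.570e-27 kg·m/s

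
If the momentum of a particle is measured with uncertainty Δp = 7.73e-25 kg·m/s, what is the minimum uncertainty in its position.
68.213 pm

Using the Heisenberg uncertainty principle:
ΔxΔp ≥ ℏ/2

The minimum uncertainty in position is:
Δx_min = ℏ/(2Δp)
Δx_min = (1.055e-34 J·s) / (2 × 7.730e-25 kg·m/s)
Δx_min = 6.821e-11 m = 68.213 pm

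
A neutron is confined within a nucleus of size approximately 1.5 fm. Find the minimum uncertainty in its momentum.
3.515 × 10^-20 kg·m/s

Using the Heisenberg uncertainty principle:
ΔxΔp ≥ ℏ/2

With Δx ≈ L = 1.500e-15 m (the confinement size):
Δp_min = ℏ/(2Δx)
Δp_min = (1.055e-34 J·s) / (2 × 1.500e-15 m)
Δp_min = 3.515e-20 kg·m/s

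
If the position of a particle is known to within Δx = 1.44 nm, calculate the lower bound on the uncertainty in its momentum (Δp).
3.662 × 10^-26 kg·m/s

Using the Heisenberg uncertainty principle:
ΔxΔp ≥ ℏ/2

The minimum uncertainty in momentum is:
Δp_min = ℏ/(2Δx)
Δp_min = (1.055e-34 J·s) / (2 × 1.440e-09 m)
Δp_min = 3.662e-26 kg·m/s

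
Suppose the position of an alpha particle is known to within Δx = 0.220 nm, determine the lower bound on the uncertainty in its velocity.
36.070 m/s

Using the Heisenberg uncertainty principle and Δp = mΔv:
ΔxΔp ≥ ℏ/2
Δx(mΔv) ≥ ℏ/2

The minimum uncertainty in velocity is:
Δv_min = ℏ/(2mΔx)
Δv_min = (1.055e-34 J·s) / (2 × 6.645e-27 kg × 2.200e-10 m)
Δv_min = 3.607e+01 m/s = 36.070 m/s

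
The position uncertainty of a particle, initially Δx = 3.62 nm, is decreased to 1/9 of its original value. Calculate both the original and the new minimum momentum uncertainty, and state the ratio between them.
Original Δp_min = 1.457 × 10^-26 kg·m/s; new Δp'_min = 1.311 × 10^-25 kg·m/s; ratio Δp'_min/Δp_min = 9.

From the uncertainty principle ΔxΔp ≥ ℏ/2, the minimum momentum uncertainty is Δp_min = ℏ/(2Δx).

Original (Δx = 3.62 nm = 3.620e-09 m):
Δp_min = (1.055e-34 J·s)/(2 × 3.620e-09 m) = 1.457e-26 kg·m/s

When Δx → (1/9)Δx:
Δp'_min = ℏ/(2 × (1/9)Δx) = 9 × ℏ/(2Δx) = 9 × Δp_min
Δp'_min = 9 × 1.457e-26 kg·m/s = 1.311e-25 kg·m/s

Since Δp_min ∝ 1/Δx, when Δx is decreased to 1/9 of its original value, Δp_min increases to 9 times its original value.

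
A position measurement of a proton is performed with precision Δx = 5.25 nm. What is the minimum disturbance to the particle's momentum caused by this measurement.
1.004 × 10^-26 kg·m/s

The uncertainty principle implies that measuring position disturbs momentum:
ΔxΔp ≥ ℏ/2

When we measure position with precision Δx, we necessarily introduce a momentum uncertainty:
Δp ≥ ℏ/(2Δx)
Δp_min = (1.055e-34 J·s) / (2 × 5.250e-09 m)
Δp_min = 1.004e-26 kg·m/s

The more precisely we measure position, the greater the momentum disturbance.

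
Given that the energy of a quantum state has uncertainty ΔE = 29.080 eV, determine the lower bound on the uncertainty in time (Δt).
11.317 as

Using the energy-time uncertainty principle:
ΔEΔt ≥ ℏ/2

The minimum uncertainty in time is:
Δt_min = ℏ/(2ΔE)
Δt_min = (1.055e-34 J·s) / (2 × 4.659e-18 J)
Δt_min = 1.132e-17 s = 11.317 as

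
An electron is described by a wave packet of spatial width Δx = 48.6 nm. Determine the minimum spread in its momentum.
1.085 × 10^-27 kg·m/s

For a wave packet, the spatial width Δx and momentum spread Δp are related by the uncertainty principle:
ΔxΔp ≥ ℏ/2

The minimum momentum spread is:
Δp_min = ℏ/(2Δx)
Δp_min = (1.055e-34 J·s) / (2 × 4.860e-08 m)
Δp_min = 1.085e-27 kg·m/s

A wave packet cannot have both a well-defined position and well-defined momentum.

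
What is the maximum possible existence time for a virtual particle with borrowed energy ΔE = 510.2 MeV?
6.451 × 10^-25 s

Using the energy-time uncertainty principle:
ΔEΔt ≥ ℏ/2

For a virtual particle borrowing energy ΔE, the maximum lifetime is:
Δt_max = ℏ/(2ΔE)

Converting energy:
ΔE = 510.2 MeV = 8.174e-11 J

Δt_max = (1.055e-34 J·s) / (2 × 8.174e-11 J)
Δt_max = 6.451e-25 s = 6.451 × 10^-25 s

Virtual particles with higher borrowed energy exist for shorter times.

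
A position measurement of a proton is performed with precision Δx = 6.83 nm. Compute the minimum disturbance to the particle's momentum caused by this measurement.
7.720 × 10^-27 kg·m/s

The uncertainty principle implies that measuring position disturbs momentum:
ΔxΔp ≥ ℏ/2

When we measure position with precision Δx, we necessarily introduce a momentum uncertainty:
Δp ≥ ℏ/(2Δx)
Δp_min = (1.055e-34 J·s) / (2 × 6.830e-09 m)
Δp_min = 7.720e-27 kg·m/s

The more precisely we measure position, the greater the momentum disturbance.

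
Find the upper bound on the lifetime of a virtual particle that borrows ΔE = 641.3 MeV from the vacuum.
5.132 × 10^-25 s

Using the energy-time uncertainty principle:
ΔEΔt ≥ ℏ/2

For a virtual particle borrowing energy ΔE, the maximum lifetime is:
Δt_max = ℏ/(2ΔE)

Converting energy:
ΔE = 641.3 MeV = 1.027e-10 J

Δt_max = (1.055e-34 J·s) / (2 × 1.027e-10 J)
Δt_max = 5.132e-25 s = 5.132 × 10^-25 s

Virtual particles with higher borrowed energy exist for shorter times.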